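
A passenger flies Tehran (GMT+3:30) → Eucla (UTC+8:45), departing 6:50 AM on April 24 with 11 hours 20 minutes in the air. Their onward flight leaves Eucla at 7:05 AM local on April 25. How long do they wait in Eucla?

7 hours 40 minutes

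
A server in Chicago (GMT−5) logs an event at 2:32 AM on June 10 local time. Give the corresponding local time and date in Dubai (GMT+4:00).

In UTC: 2:32 AM + 5:00 = 7:32 AM on Jun 10.
Dubai is UTC+4:00: 7:32 AM + 4:00 = 11:32 AM on Jun 10.

11:32 AM on Jun 10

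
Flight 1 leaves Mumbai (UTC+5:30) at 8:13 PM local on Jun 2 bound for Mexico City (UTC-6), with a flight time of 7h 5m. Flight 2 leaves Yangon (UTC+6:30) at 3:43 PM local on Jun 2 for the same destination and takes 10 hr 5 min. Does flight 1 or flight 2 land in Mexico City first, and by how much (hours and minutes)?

the second, by 2 hours 30 minutes

Flight 1 in UTC: 8:13 PM − 5:30 = 2:43 PM on Jun 2.
+7 hours 5 minutes → arrive 9:48 PM UTC on Jun 2.
Flight 2 in UTC: 3:43 PM − 6:30 = 9:13 AM on Jun 2.
+10 hours 5 minutes → arrive 7:18 PM UTC on Jun 2.
Flight 2 lands earlier by 2 hours 30 minutes.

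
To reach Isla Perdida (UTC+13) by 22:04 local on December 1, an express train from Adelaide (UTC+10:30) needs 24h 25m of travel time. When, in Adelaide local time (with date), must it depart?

19:09 on November 30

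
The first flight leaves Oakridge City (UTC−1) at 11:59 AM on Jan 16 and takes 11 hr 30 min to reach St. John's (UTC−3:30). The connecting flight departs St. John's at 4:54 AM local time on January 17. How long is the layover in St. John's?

7 hours 55 minutes

Convert departure to UTC: 11:59 AM + 1:00 = 12:59 PM UTC on Jan 16.
Add 11 hours 30 minutes flight time → 12:29 AM UTC (Jan 17).
St. John's is UTC−3:30, so local arrival = 12:29 AM − 3:30 = 8:59 PM on Jan 16.
Layover = 4:54 AM − 8:59 PM (+1 day) = 7 hours 55 minutes.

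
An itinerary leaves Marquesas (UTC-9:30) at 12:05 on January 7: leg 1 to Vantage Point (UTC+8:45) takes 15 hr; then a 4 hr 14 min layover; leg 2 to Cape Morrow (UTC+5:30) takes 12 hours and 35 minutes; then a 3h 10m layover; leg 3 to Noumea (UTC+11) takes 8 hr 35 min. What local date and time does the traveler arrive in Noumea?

04:09 on January 10

Convert departure to UTC: 12:05 + 9:30 = 21:35 UTC on Jan 7.
Add 15 hours leg 1 → 12:35 UTC (Jan 8).
Add 4 hours 14 minutes layover in Vantage Point → 16:49 UTC.
Add 12 hours and 35 minutes leg 2 → 05:24 UTC (Jan 9).
Add 3 hours and 10 minutes layover in Cape Morrow → 08:34 UTC.
Add 8 hours and 35 minutes leg 3 → 17:09 UTC.
Noumea is UTC+11:00, so local arrival = 17:09 + 11:00 = 04:09 on Jan 10.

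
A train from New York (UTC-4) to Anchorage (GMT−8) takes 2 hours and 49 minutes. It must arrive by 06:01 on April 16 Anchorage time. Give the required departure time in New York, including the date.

Target arrival in UTC: 06:01 + 8:00 = 14:01 on Apr 16.
Subtract 2 hours and 49 minutes → departure 11:12 UTC on Apr 16.
New York is UTC−4:00: 11:12 − 4:00 = 07:12 on Apr 16.

07:12 on Apr 16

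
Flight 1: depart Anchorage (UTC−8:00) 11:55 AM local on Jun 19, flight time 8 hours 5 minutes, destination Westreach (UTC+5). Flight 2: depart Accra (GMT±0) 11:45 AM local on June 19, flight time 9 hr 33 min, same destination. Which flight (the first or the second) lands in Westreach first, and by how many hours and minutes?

the second, by 6 hours 42 minutes

Flight 1 in UTC: 11:55 AM + 8:00 = 7:55 PM on Jun 19.
+8 hours and 5 minutes → arrive 4:00 AM UTC on Jun 20.
Flight 2 departs at 11:45 AM UTC (Jun 19).
+9 hours 33 minutes → arrive 9:18 PM UTC on Jun 19.
Flight 2 lands earlier by 6 hours 42 minutes.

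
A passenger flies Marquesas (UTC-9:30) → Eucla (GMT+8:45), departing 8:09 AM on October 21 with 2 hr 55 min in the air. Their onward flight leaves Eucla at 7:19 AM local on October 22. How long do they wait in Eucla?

2 hours

Convert departure to UTC: 8:09 AM + 9:30 = 5:39 PM UTC on Oct 21.
Add 2 hours and 55 minutes flight time → 8:34 PM UTC.
Eucla is UTC+8:45, so local arrival = 8:34 PM + 8:45 = 5:19 AM on Oct 22.
Layover = 7:19 AM − 5:19 AM = 2 hours.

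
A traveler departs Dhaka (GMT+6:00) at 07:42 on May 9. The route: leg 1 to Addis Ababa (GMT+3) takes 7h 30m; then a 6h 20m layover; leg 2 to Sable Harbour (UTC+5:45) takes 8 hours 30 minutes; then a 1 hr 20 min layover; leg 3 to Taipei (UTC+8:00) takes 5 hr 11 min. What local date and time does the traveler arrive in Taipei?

Convert departure to UTC: 07:42 − 6:00 = 01:42 UTC on May 9.
Add 7 hours 30 minutes leg 1 → 09:12 UTC.
Add 6 hours and 20 minutes layover in Addis Ababa → 15:32 UTC.
Add 8 hours and 30 minutes leg 2 → 00:02 UTC (May 10).
Add 1 hour and 20 minutes layover in Sable Harbour → 01:22 UTC.
Add 5 hours 11 minutes leg 3 → 06:33 UTC.
Taipei is UTC+8:00, so local arrival = 06:33 + 8:00 = 14:33 on May 10.

14:33 on May 10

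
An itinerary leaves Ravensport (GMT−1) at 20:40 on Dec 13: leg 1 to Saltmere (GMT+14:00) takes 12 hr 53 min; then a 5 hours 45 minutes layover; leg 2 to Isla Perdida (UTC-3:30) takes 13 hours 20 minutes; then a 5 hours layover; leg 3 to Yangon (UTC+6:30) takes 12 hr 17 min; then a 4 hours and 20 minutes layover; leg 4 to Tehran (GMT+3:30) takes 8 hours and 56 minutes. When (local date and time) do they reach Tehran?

Convert departure to UTC: 20:40 + 1:00 = 21:40 UTC on Dec 13.
Add 12 hours and 53 minutes leg 1 → 10:33 UTC (Dec 14).
Add 5 hours 45 minutes layover in Saltmere → 16:18 UTC.
Add 13 hours 20 minutes leg 2 → 05:38 UTC (Dec 15).
Add 5 hours layover in Isla Perdida → 10:38 UTC.
Add 12 hours and 17 minutes leg 3 → 22:55 UTC.
Add 4 hours 20 minutes layover in Yangon → 03:15 UTC (Dec 16).
Add 8 hours 56 minutes leg 4 → 12:11 UTC.
Tehran is UTC+3:30, so local arrival = 12:11 + 3:30 = 15:41 on Dec 16.

15:41 on December 16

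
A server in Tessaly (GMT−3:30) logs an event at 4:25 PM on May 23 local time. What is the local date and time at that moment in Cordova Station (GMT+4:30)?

In UTC: 4:25 PM + 3:30 = 7:55 PM on May 23.
Cordova Station is UTC+4:30: 7:55 PM + 4:30 = 12:25 AM on May 24.

12:25 AM on May 24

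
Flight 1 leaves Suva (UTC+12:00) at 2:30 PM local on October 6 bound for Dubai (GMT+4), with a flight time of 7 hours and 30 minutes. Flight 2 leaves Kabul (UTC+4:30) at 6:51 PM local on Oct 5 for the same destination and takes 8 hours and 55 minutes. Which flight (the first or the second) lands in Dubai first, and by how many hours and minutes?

the second, by 10 hours 44 minutes

Flight 1 in UTC: 2:30 PM − 12:00 = 2:30 AM on Oct 6.
+7 hours 30 minutes → arrive 10:00 AM UTC on Oct 6.
Flight 2 in UTC: 6:51 PM − 4:30 = 2:21 PM on Oct 5.
+8 hours 55 minutes → arrive 11:16 PM UTC on Oct 5.
Flight 2 lands earlier by 10 hours 44 minutes.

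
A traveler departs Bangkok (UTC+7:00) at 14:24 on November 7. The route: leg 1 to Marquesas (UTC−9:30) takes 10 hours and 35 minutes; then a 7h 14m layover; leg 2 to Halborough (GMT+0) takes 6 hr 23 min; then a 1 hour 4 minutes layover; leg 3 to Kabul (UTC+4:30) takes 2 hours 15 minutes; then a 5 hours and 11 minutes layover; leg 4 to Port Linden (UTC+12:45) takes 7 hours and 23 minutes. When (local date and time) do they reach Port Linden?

12:14 on November 9

Convert departure to UTC: 14:24 − 7:00 = 07:24 UTC on Nov 7.
Add 10 hours and 35 minutes leg 1 → 17:59 UTC.
Add 7 hours 14 minutes layover in Marquesas → 01:13 UTC (Nov 8).
Add 6 hours 23 minutes leg 2 → 07:36 UTC.
Add 1 hour and 4 minutes layover in Halborough → 08:40 UTC.
Add 2 hours 15 minutes leg 3 → 10:55 UTC.
Add 5 hours and 11 minutes layover in Kabul → 16:06 UTC.
Add 7 hours and 23 minutes leg 4 → 23:29 UTC.
Port Linden is UTC+12:45, so local arrival = 23:29 + 12:45 = 12:14 on Nov 9.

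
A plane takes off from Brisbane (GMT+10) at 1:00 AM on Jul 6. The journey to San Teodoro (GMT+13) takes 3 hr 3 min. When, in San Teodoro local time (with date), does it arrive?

Convert departure to UTC: 1:00 AM − 10:00 = 3:00 PM UTC on Jul 5.
Add 3 hours and 3 minutes travel time → 6:03 PM UTC.
San Teodoro is UTC+13:00, so local arrival = 6:03 PM + 13:00 = 7:03 AM on Jul 6.

7:03 AM on July 6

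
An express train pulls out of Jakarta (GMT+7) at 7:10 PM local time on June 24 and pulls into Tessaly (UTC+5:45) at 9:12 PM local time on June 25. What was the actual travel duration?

27 hours 17 minutes

Tessaly is 1:15 behind Jakarta.
Clock-face elapsed time (ignoring zones) is 26 hours 2 minutes.
Actual elapsed = 26 hours 2 minutes + 1:15 = 27 hours 17 minutes.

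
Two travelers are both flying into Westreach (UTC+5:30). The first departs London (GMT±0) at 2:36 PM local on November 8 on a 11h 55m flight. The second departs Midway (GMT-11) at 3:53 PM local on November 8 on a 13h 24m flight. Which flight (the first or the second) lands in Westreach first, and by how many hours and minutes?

Flight 1 departs at 2:36 PM UTC (Nov 8).
+11 hours and 55 minutes → arrive 2:31 AM UTC on Nov 9.
Flight 2 in UTC: 3:53 PM + 11:00 = 2:53 AM on Nov 9.
+13 hours and 24 minutes → arrive 4:17 PM UTC on Nov 9.
Flight 1 lands earlier by 13 hours 46 minutes.

the first, by 13 hours 46 minutes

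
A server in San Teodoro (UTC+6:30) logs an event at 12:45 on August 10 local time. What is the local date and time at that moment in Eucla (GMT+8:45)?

15:00 on Aug 10

Eucla is 2:15 ahead of San Teodoro.
Shift by the zone difference: 12:45 + 2:15 = 15:00 on Aug 10 in Eucla.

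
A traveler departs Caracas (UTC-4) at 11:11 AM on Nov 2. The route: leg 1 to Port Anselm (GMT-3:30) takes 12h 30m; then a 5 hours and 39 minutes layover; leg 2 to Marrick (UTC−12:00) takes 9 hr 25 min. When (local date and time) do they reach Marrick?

Convert departure to UTC: 11:11 AM + 4:00 = 3:11 PM UTC on Nov 2.
Add 12 hours and 30 minutes leg 1 → 3:41 AM UTC (Nov 3).
Add 5 hours and 39 minutes layover in Port Anselm → 9:20 AM UTC.
Add 9 hours 25 minutes leg 2 → 6:45 PM UTC.
Marrick is UTC−12:00, so local arrival = 6:45 PM − 12:00 = 6:45 AM on Nov 3.

6:45 AM on November 3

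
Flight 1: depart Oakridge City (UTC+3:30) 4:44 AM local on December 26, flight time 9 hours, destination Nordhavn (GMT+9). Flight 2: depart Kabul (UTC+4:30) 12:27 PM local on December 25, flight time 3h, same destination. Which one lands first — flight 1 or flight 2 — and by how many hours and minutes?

the second, by 23 hours 17 minutes

Flight 1 in UTC: 4:44 AM − 3:30 = 1:14 AM on Dec 26.
+9 hours → arrive 10:14 AM UTC on Dec 26.
Flight 2 in UTC: 12:27 PM − 4:30 = 7:57 AM on Dec 25.
+3 hours → arrive 10:57 AM UTC on Dec 25.
Flight 2 lands earlier by 23 hours 17 minutes.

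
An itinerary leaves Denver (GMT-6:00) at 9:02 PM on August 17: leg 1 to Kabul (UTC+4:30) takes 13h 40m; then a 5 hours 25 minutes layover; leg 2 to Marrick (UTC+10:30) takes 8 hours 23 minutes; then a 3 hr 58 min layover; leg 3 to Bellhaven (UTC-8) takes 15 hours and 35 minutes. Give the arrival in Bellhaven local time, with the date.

6:03 PM on August 19

Convert departure to UTC: 9:02 PM + 6:00 = 3:02 AM UTC on Aug 18.
Add 13 hours and 40 minutes leg 1 → 4:42 PM UTC.
Add 5 hours 25 minutes layover in Kabul → 10:07 PM UTC.
Add 8 hours and 23 minutes leg 2 → 6:30 AM UTC (Aug 19).
Add 3 hours and 58 minutes layover in Marrick → 10:28 AM UTC.
Add 15 hours and 35 minutes leg 3 → 2:03 AM UTC (Aug 20).
Bellhaven is UTC−8:00, so local arrival = 2:03 AM − 8:00 = 6:03 PM on Aug 19.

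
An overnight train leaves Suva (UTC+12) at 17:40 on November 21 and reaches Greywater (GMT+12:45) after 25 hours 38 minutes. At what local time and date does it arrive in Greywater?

Convert departure to UTC: 17:40 − 12:00 = 05:40 UTC on Nov 21.
Add 25 hours 38 minutes travel time → 07:18 UTC (Nov 22).
Greywater is UTC+12:45, so local arrival = 07:18 + 12:45 = 20:03 on Nov 22.

20:03 on November 22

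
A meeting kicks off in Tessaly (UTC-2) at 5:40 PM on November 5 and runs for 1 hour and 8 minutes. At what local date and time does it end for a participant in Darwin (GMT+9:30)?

6:18 AM on Nov 6

Convert start to UTC: 5:40 PM + 2:00 = 7:40 PM UTC on Nov 5.
Add 1 hour 8 minutes duration → 8:48 PM UTC.
Darwin is UTC+9:30, so local end time = 8:48 PM + 9:30 = 6:18 AM on Nov 6.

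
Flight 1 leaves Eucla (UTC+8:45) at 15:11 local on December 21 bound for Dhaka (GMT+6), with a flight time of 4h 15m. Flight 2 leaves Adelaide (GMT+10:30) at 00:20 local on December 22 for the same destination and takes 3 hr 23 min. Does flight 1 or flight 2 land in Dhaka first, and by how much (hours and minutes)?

the first, by 6 hours 32 minutes

Flight 1 in UTC: 15:11 − 8:45 = 06:26 on Dec 21.
+4 hours 15 minutes → arrive 10:41 UTC on Dec 21.
Flight 2 in UTC: 00:20 − 10:30 = 13:50 on Dec 21.
+3 hours and 23 minutes → arrive 17:13 UTC on Dec 21.
Flight 1 lands earlier by 6 hours 32 minutes.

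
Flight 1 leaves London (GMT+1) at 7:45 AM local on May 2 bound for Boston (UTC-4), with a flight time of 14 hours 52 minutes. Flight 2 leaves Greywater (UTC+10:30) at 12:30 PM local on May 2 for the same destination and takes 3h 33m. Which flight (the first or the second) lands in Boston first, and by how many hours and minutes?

the second, by 16 hours 4 minutes

Flight 1 in UTC: 7:45 AM − 1:00 = 6:45 AM on May 2.
+14 hours and 52 minutes → arrive 9:37 PM UTC on May 2.
Flight 2 in UTC: 12:30 PM − 10:30 = 2:00 AM on May 2.
+3 hours and 33 minutes → arrive 5:33 AM UTC on May 2.
Flight 2 lands earlier by 16 hours 4 minutes.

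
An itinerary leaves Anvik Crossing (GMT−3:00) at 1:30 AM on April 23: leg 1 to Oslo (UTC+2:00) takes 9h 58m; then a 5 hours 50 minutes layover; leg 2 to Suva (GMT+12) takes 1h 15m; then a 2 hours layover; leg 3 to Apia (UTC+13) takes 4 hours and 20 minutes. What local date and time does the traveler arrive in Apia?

4:53 PM on April 24

Convert departure to UTC: 1:30 AM + 3:00 = 4:30 AM UTC on Apr 23.
Add 9 hours and 58 minutes leg 1 → 2:28 PM UTC.
Add 5 hours 50 minutes layover in Oslo → 8:18 PM UTC.
Add 1 hour 15 minutes leg 2 → 9:33 PM UTC.
Add 2 hours layover in Suva → 11:33 PM UTC.
Add 4 hours and 20 minutes leg 3 → 3:53 AM UTC (Apr 24).
Apia is UTC+13:00, so local arrival = 3:53 AM + 13:00 = 4:53 PM on Apr 24.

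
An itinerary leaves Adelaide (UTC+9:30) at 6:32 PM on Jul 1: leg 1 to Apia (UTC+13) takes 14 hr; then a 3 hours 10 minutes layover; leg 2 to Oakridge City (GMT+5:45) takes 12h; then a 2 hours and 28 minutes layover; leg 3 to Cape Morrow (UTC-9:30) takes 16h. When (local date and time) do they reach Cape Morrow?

11:10 PM on July 2

Convert departure to UTC: 6:32 PM − 9:30 = 9:02 AM UTC on Jul 1.
Add 14 hours leg 1 → 11:02 PM UTC.
Add 3 hours 10 minutes layover in Apia → 2:12 AM UTC (Jul 2).
Add 12 hours leg 2 → 2:12 PM UTC.
Add 2 hours 28 minutes layover in Oakridge City → 4:40 PM UTC.
Add 16 hours leg 3 → 8:40 AM UTC (Jul 3).
Cape Morrow is UTC−9:30, so local arrival = 8:40 AM − 9:30 = 11:10 PM on Jul 2.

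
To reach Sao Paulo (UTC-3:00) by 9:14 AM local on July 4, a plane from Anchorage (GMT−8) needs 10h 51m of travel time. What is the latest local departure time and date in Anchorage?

Target arrival in UTC: 9:14 AM + 3:00 = 12:14 PM on Jul 4.
Subtract 10 hours and 51 minutes → departure 1:23 AM UTC on Jul 4.
Anchorage is UTC−8:00: 1:23 AM − 8:00 = 5:23 PM on Jul 3.

5:23 PM on Jul 3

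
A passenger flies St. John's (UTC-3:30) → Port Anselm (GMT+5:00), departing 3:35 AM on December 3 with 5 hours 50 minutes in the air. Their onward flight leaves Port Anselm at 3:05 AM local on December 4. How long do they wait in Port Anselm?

Convert departure to UTC: 3:35 AM + 3:30 = 7:05 AM UTC on Dec 3.
Add 5 hours and 50 minutes flight time → 12:55 PM UTC.
Port Anselm is UTC+5:00, so local arrival = 12:55 PM + 5:00 = 5:55 PM on Dec 3.
Layover = 3:05 AM − 5:55 PM (+1 day) = 9 hours 10 minutes.

9 hours 10 minutes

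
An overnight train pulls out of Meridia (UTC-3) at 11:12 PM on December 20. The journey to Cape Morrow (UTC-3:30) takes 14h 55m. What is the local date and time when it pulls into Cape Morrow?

Convert departure to UTC: 11:12 PM + 3:00 = 2:12 AM UTC on Dec 21.
Add 14 hours 55 minutes travel time → 5:07 PM UTC.
Cape Morrow is UTC−3:30, so local arrival = 5:07 PM − 3:30 = 1:37 PM on Dec 21.

1:37 PM on Dec 21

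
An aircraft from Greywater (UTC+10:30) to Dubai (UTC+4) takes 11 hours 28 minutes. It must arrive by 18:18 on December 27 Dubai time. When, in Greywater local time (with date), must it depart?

13:20 on Dec 27

Target arrival in UTC: 18:18 − 4:00 = 14:18 on Dec 27.
Subtract 11 hours 28 minutes → departure 02:50 UTC on Dec 27.
Greywater is UTC+10:30: 02:50 + 10:30 = 13:20 on Dec 27.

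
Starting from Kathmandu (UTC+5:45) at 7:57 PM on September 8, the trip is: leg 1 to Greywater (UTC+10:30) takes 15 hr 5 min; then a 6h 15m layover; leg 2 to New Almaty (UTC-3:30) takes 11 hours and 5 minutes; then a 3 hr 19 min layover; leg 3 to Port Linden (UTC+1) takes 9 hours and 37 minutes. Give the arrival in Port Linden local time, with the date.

12:33 PM on September 10

Convert departure to UTC: 7:57 PM − 5:45 = 2:12 PM UTC on Sep 8.
Add 15 hours 5 minutes leg 1 → 5:17 AM UTC (Sep 9).
Add 6 hours and 15 minutes layover in Greywater → 11:32 AM UTC.
Add 11 hours and 5 minutes leg 2 → 10:37 PM UTC.
Add 3 hours and 19 minutes layover in New Almaty → 1:56 AM UTC (Sep 10).
Add 9 hours 37 minutes leg 3 → 11:33 AM UTC.
Port Linden is UTC+1:00, so local arrival = 11:33 AM + 1:00 = 12:33 PM on Sep 10.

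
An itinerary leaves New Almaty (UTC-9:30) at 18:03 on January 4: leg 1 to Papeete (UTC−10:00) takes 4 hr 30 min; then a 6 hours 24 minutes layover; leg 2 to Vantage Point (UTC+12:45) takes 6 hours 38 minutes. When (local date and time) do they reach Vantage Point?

Convert departure to UTC: 18:03 + 9:30 = 03:33 UTC on Jan 5.
Add 4 hours and 30 minutes leg 1 → 08:03 UTC.
Add 6 hours and 24 minutes layover in Papeete → 14:27 UTC.
Add 6 hours and 38 minutes leg 2 → 21:05 UTC.
Vantage Point is UTC+12:45, so local arrival = 21:05 + 12:45 = 09:50 on Jan 6.

09:50 on January 6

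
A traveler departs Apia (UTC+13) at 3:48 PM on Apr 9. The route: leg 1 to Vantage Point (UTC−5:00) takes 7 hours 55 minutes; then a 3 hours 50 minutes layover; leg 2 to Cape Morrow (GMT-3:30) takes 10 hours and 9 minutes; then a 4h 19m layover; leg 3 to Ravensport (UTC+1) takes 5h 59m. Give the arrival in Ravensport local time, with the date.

Convert departure to UTC: 3:48 PM − 13:00 = 2:48 AM UTC on Apr 9.
Add 7 hours 55 minutes leg 1 → 10:43 AM UTC.
Add 3 hours 50 minutes layover in Vantage Point → 2:33 PM UTC.
Add 10 hours 9 minutes leg 2 → 12:42 AM UTC (Apr 10).
Add 4 hours 19 minutes layover in Cape Morrow → 5:01 AM UTC.
Add 5 hours and 59 minutes leg 3 → 11:00 AM UTC.
Ravensport is UTC+1:00, so local arrival = 11:00 AM + 1:00 = 12:00 PM on Apr 10.

12:00 PM on April 10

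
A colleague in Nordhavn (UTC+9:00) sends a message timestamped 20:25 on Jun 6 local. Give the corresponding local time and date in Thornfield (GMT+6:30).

17:55 on June 6

In UTC: 20:25 − 9:00 = 11:25 on Jun 6.
Thornfield is UTC+6:30: 11:25 + 6:30 = 17:55 on Jun 6.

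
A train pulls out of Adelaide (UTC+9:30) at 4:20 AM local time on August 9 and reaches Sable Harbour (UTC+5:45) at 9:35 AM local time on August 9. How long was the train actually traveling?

9 hours

Sable Harbour is 3:45 behind Adelaide.
Clock-face elapsed time (ignoring zones) is 5 hours 15 minutes.
Actual elapsed = 5 hours 15 minutes + 3:45 = 9 hours.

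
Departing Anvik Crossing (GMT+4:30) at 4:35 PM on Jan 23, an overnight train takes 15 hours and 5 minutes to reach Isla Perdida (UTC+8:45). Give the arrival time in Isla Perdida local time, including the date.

Convert departure to UTC: 4:35 PM − 4:30 = 12:05 PM UTC on Jan 23.
Add 15 hours and 5 minutes travel time → 3:10 AM UTC (Jan 24).
Isla Perdida is UTC+8:45, so local arrival = 3:10 AM + 8:45 = 11:55 AM on Jan 24.

11:55 AM on Jan 24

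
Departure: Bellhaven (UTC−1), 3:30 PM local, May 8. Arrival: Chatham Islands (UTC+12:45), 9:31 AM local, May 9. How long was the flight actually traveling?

4 hours 16 minutes

Chatham Islands is 13:45 ahead of Bellhaven.
Clock-face elapsed time (ignoring zones) is 18 hours 1 minute.
Actual elapsed = 18 hours 1 minute − 13:45 = 4 hours 16 minutes.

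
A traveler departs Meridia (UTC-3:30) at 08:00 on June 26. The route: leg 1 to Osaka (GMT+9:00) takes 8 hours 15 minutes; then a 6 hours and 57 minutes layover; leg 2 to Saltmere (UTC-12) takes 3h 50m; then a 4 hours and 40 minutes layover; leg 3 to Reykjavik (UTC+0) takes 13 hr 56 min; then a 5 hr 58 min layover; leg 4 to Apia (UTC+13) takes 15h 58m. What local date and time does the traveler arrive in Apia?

Convert departure to UTC: 08:00 + 3:30 = 11:30 UTC on Jun 26.
Add 8 hours 15 minutes leg 1 → 19:45 UTC.
Add 6 hours and 57 minutes layover in Osaka → 02:42 UTC (Jun 27).
Add 3 hours 50 minutes leg 2 → 06:32 UTC.
Add 4 hours and 40 minutes layover in Saltmere → 11:12 UTC.
Add 13 hours 56 minutes leg 3 → 01:08 UTC (Jun 28).
Add 5 hours and 58 minutes layover in Reykjavik → 07:06 UTC.
Add 15 hours 58 minutes leg 4 → 23:04 UTC.
Apia is UTC+13:00, so local arrival = 23:04 + 13:00 = 12:04 on Jun 29.

12:04 on Jun 29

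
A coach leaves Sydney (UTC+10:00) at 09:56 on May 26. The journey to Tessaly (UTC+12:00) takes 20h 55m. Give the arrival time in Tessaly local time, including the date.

Convert departure to UTC: 09:56 − 10:00 = 23:56 UTC on May 25.
Add 20 hours 55 minutes travel time → 20:51 UTC (May 26).
Tessaly is UTC+12:00, so local arrival = 20:51 + 12:00 = 08:51 on May 27.

08:51 on May 27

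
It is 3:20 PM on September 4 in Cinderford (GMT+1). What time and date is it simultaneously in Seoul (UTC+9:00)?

In UTC: 3:20 PM − 1:00 = 2:20 PM on Sep 4.
Seoul is UTC+9:00: 2:20 PM + 9:00 = 11:20 PM on Sep 4.

11:20 PM on September 4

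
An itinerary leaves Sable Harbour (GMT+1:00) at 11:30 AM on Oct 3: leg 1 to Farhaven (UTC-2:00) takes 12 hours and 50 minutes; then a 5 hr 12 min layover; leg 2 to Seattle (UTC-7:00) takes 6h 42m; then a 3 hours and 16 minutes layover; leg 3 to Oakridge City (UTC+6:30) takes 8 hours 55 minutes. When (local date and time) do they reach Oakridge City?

Convert departure to UTC: 11:30 AM − 1:00 = 10:30 AM UTC on Oct 3.
Add 12 hours 50 minutes leg 1 → 11:20 PM UTC.
Add 5 hours and 12 minutes layover in Farhaven → 4:32 AM UTC (Oct 4).
Add 6 hours and 42 minutes leg 2 → 11:14 AM UTC.
Add 3 hours 16 minutes layover in Seattle → 2:30 PM UTC.
Add 8 hours 55 minutes leg 3 → 11:25 PM UTC.
Oakridge City is UTC+6:30, so local arrival = 11:25 PM + 6:30 = 5:55 AM on Oct 5.

5:55 AM on Oct 5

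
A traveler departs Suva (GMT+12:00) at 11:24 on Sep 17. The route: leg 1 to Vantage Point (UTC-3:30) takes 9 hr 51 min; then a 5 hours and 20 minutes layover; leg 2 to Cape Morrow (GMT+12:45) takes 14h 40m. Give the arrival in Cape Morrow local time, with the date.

18:00 on September 18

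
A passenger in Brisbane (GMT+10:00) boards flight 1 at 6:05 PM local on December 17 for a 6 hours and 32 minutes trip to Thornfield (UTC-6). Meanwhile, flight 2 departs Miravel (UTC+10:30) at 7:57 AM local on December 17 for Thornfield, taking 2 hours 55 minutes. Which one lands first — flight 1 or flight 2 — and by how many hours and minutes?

Flight 1 in UTC: 6:05 PM − 10:00 = 8:05 AM on Dec 17.
+6 hours and 32 minutes → arrive 2:37 PM UTC on Dec 17.
Flight 2 in UTC: 7:57 AM − 10:30 = 9:27 PM on Dec 16.
+2 hours and 55 minutes → arrive 12:22 AM UTC on Dec 17.
Flight 2 lands earlier by 14 hours 15 minutes.

the second, by 14 hours 15 minutes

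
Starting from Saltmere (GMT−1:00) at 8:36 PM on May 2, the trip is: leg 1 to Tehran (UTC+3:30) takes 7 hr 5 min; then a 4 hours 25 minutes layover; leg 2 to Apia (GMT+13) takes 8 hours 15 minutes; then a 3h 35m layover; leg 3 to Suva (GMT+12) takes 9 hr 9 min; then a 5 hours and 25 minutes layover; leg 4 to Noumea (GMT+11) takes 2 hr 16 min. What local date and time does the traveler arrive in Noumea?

12:46 AM on May 5

Convert departure to UTC: 8:36 PM + 1:00 = 9:36 PM UTC on May 2.
Add 7 hours 5 minutes leg 1 → 4:41 AM UTC (May 3).
Add 4 hours 25 minutes layover in Tehran → 9:06 AM UTC.
Add 8 hours 15 minutes leg 2 → 5:21 PM UTC.
Add 3 hours and 35 minutes layover in Apia → 8:56 PM UTC.
Add 9 hours 9 minutes leg 3 → 6:05 AM UTC (May 4).
Add 5 hours 25 minutes layover in Suva → 11:30 AM UTC.
Add 2 hours 16 minutes leg 4 → 1:46 PM UTC.
Noumea is UTC+11:00, so local arrival = 1:46 PM + 11:00 = 12:46 AM on May 5.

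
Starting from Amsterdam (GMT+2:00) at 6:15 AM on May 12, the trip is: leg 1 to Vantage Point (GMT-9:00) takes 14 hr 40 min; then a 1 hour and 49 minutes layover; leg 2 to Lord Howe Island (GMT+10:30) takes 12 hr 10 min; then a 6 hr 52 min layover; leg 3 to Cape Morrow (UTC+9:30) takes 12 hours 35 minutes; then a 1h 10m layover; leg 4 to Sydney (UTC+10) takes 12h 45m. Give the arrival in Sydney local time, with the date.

4:16 AM on May 15

Convert departure to UTC: 6:15 AM − 2:00 = 4:15 AM UTC on May 12.
Add 14 hours 40 minutes leg 1 → 6:55 PM UTC.
Add 1 hour and 49 minutes layover in Vantage Point → 8:44 PM UTC.
Add 12 hours and 10 minutes leg 2 → 8:54 AM UTC (May 13).
Add 6 hours and 52 minutes layover in Lord Howe Island → 3:46 PM UTC.
Add 12 hours and 35 minutes leg 3 → 4:21 AM UTC (May 14).
Add 1 hour 10 minutes layover in Cape Morrow → 5:31 AM UTC.
Add 12 hours 45 minutes leg 4 → 6:16 PM UTC.
Sydney is UTC+10:00, so local arrival = 6:16 PM + 10:00 = 4:16 AM on May 15.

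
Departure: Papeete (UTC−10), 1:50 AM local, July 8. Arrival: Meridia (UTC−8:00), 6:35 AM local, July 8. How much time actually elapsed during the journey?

2 hours 45 minutes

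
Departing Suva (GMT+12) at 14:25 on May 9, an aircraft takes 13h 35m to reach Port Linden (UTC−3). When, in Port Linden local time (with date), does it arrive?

13:00 on May 9

Convert departure to UTC: 14:25 − 12:00 = 02:25 UTC on May 9.
Add 13 hours and 35 minutes travel time → 16:00 UTC.
Port Linden is UTC−3:00, so local arrival = 16:00 − 3:00 = 13:00 on May 9.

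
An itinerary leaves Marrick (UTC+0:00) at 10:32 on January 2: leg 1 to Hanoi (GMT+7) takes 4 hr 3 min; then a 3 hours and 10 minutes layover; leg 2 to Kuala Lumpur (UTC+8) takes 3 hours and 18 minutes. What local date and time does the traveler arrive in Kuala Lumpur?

05:03 on Jan 3

Marrick is at UTC+0, so departure is already 10:32 UTC on Jan 2.
Add 4 hours 3 minutes leg 1 → 14:35 UTC.
Add 3 hours and 10 minutes layover in Hanoi → 17:45 UTC.
Add 3 hours 18 minutes leg 2 → 21:03 UTC.
Kuala Lumpur is UTC+8:00, so local arrival = 21:03 + 8:00 = 05:03 on Jan 3.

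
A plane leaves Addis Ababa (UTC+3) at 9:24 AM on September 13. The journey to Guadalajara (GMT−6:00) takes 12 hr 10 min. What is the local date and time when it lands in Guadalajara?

12:34 PM on Sep 13

Convert departure to UTC: 9:24 AM − 3:00 = 6:24 AM UTC on Sep 13.
Add 12 hours 10 minutes travel time → 6:34 PM UTC.
Guadalajara is UTC−6:00, so local arrival = 6:34 PM − 6:00 = 12:34 PM on Sep 13.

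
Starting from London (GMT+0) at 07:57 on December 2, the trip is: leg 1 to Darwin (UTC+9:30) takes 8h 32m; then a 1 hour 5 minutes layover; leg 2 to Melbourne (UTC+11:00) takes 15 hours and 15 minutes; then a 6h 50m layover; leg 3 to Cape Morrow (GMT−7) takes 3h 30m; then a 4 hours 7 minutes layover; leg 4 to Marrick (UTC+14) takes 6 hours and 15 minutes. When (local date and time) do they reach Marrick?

London is at UTC+0, so departure is already 07:57 UTC on Dec 2.
Add 8 hours 32 minutes leg 1 → 16:29 UTC.
Add 1 hour 5 minutes layover in Darwin → 17:34 UTC.
Add 15 hours 15 minutes leg 2 → 08:49 UTC (Dec 3).
Add 6 hours and 50 minutes layover in Melbourne → 15:39 UTC.
Add 3 hours 30 minutes leg 3 → 19:09 UTC.
Add 4 hours and 7 minutes layover in Cape Morrow → 23:16 UTC.
Add 6 hours 15 minutes leg 4 → 05:31 UTC (Dec 4).
Marrick is UTC+14:00, so local arrival = 05:31 + 14:00 = 19:31 on Dec 4.

19:31 on December 4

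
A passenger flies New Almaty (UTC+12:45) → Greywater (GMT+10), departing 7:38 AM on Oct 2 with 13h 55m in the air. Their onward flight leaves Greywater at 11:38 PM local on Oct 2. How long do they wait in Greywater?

Convert departure to UTC: 7:38 AM − 12:45 = 6:53 PM UTC on Oct 1.
Add 13 hours 55 minutes flight time → 8:48 AM UTC (Oct 2).
Greywater is UTC+10:00, so local arrival = 8:48 AM + 10:00 = 6:48 PM on Oct 2.
Layover = 11:38 PM − 6:48 PM = 4 hours 50 minutes.

4 hours 50 minutes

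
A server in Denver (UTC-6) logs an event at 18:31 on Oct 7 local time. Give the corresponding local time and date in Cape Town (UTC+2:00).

02:31 on October 8

In UTC: 18:31 + 6:00 = 00:31 on Oct 8.
Cape Town is UTC+2:00: 00:31 + 2:00 = 02:31 on Oct 8.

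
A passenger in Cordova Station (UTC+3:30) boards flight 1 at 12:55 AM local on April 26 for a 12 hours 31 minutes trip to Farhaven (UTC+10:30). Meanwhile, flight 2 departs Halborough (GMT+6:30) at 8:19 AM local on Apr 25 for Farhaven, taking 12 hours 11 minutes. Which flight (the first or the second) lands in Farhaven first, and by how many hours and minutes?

the second, by 19 hours 56 minutes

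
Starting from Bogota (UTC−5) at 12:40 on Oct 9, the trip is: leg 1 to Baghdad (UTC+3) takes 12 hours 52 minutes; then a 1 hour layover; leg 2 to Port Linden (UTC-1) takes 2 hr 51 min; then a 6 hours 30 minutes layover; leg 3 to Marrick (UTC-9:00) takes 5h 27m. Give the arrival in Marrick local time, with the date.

Convert departure to UTC: 12:40 + 5:00 = 17:40 UTC on Oct 9.
Add 12 hours and 52 minutes leg 1 → 06:32 UTC (Oct 10).
Add 1 hour layover in Baghdad → 07:32 UTC.
Add 2 hours 51 minutes leg 2 → 10:23 UTC.
Add 6 hours 30 minutes layover in Port Linden → 16:53 UTC.
Add 5 hours and 27 minutes leg 3 → 22:20 UTC.
Marrick is UTC−9:00, so local arrival = 22:20 − 9:00 = 13:20 on Oct 10.

13:20 on Oct 10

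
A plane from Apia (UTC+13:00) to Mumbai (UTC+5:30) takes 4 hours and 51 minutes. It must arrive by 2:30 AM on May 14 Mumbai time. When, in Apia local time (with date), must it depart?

5:09 AM on May 14

Target arrival in UTC: 2:30 AM − 5:30 = 9:00 PM on May 13.
Subtract 4 hours and 51 minutes → departure 4:09 PM UTC on May 13.
Apia is UTC+13:00: 4:09 PM + 13:00 = 5:09 AM on May 14.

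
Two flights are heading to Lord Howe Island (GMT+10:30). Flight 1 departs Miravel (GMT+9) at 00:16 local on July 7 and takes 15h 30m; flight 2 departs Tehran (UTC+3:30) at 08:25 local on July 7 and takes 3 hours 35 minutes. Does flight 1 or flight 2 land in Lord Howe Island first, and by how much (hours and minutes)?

the first, by 1 hour 44 minutes

Flight 1 in UTC: 00:16 − 9:00 = 15:16 on Jul 6.
+15 hours 30 minutes → arrive 06:46 UTC on Jul 7.
Flight 2 in UTC: 08:25 − 3:30 = 04:55 on Jul 7.
+3 hours 35 minutes → arrive 08:30 UTC on Jul 7.
Flight 1 lands earlier by 1 hour 44 minutes.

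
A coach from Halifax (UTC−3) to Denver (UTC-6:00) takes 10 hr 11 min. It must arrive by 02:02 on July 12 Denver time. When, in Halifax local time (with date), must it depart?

Target arrival in UTC: 02:02 + 6:00 = 08:02 on Jul 12.
Subtract 10 hours and 11 minutes → departure 21:51 UTC on Jul 11.
Halifax is UTC−3:00: 21:51 − 3:00 = 18:51 on Jul 11.

18:51 on July 11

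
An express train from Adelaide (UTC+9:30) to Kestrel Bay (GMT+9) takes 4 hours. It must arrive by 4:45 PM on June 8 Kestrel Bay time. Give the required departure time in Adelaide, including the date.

Target arrival in UTC: 4:45 PM − 9:00 = 7:45 AM on Jun 8.
Subtract 4 hours → departure 3:45 AM UTC on Jun 8.
Adelaide is UTC+9:30: 3:45 AM + 9:30 = 1:15 PM on Jun 8.

1:15 PM on June 8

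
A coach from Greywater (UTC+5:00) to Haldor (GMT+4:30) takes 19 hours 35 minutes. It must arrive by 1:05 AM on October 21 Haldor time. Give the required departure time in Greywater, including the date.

6:00 AM on October 20

Target arrival in UTC: 1:05 AM − 4:30 = 8:35 PM on Oct 20.
Subtract 19 hours and 35 minutes → departure 1:00 AM UTC on Oct 20.
Greywater is UTC+5:00: 1:00 AM + 5:00 = 6:00 AM on Oct 20.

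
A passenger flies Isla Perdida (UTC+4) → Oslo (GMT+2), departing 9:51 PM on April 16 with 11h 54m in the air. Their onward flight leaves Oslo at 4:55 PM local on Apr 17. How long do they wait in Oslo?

9 hours 10 minutes

Convert departure to UTC: 9:51 PM − 4:00 = 5:51 PM UTC on Apr 16.
Add 11 hours 54 minutes flight time → 5:45 AM UTC (Apr 17).
Oslo is UTC+2:00, so local arrival = 5:45 AM + 2:00 = 7:45 AM on Apr 17.
Layover = 4:55 PM − 7:45 AM = 9 hours 10 minutes.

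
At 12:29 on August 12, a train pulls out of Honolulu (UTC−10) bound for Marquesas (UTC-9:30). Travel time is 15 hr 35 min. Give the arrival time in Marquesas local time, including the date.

04:34 on August 13

Convert departure to UTC: 12:29 + 10:00 = 22:29 UTC on Aug 12.
Add 15 hours 35 minutes travel time → 14:04 UTC (Aug 13).
Marquesas is UTC−9:30, so local arrival = 14:04 − 9:30 = 04:34 on Aug 13.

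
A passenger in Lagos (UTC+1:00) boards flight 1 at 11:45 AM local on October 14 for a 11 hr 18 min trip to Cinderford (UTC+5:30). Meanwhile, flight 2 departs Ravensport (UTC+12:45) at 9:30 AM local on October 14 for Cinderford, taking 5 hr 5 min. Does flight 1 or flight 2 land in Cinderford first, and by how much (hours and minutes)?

Flight 1 in UTC: 11:45 AM − 1:00 = 10:45 AM on Oct 14.
+11 hours and 18 minutes → arrive 10:03 PM UTC on Oct 14.
Flight 2 in UTC: 9:30 AM − 12:45 = 8:45 PM on Oct 13.
+5 hours 5 minutes → arrive 1:50 AM UTC on Oct 14.
Flight 2 lands earlier by 20 hours 13 minutes.

the second, by 20 hours 13 minutes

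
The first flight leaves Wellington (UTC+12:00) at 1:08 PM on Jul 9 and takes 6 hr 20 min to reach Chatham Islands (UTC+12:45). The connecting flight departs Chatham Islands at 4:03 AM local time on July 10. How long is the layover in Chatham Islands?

7 hours 50 minutes

Convert departure to UTC: 1:08 PM − 12:00 = 1:08 AM UTC on Jul 9.
Add 6 hours 20 minutes flight time → 7:28 AM UTC.
Chatham Islands is UTC+12:45, so local arrival = 7:28 AM + 12:45 = 8:13 PM on Jul 9.
Layover = 4:03 AM − 8:13 PM (+1 day) = 7 hours 50 minutes.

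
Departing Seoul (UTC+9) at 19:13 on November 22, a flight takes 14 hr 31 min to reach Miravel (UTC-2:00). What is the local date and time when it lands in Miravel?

22:44 on November 22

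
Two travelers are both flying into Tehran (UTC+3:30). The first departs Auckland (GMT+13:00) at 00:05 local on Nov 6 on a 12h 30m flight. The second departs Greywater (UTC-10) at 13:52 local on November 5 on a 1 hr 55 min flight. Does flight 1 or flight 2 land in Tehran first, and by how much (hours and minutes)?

the first, by 2 hours 12 minutes

Flight 1 in UTC: 00:05 − 13:00 = 11:05 on Nov 5.
+12 hours 30 minutes → arrive 23:35 UTC on Nov 5.
Flight 2 in UTC: 13:52 + 10:00 = 23:52 on Nov 5.
+1 hour and 55 minutes → arrive 01:47 UTC on Nov 6.
Flight 1 lands earlier by 2 hours 12 minutes.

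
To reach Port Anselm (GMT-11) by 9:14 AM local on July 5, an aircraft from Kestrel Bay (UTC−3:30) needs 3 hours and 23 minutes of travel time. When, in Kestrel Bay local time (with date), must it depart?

Target arrival in UTC: 9:14 AM + 11:00 = 8:14 PM on Jul 5.
Subtract 3 hours and 23 minutes → departure 4:51 PM UTC on Jul 5.
Kestrel Bay is UTC−3:30: 4:51 PM − 3:30 = 1:21 PM on Jul 5.

1:21 PM on Jul 5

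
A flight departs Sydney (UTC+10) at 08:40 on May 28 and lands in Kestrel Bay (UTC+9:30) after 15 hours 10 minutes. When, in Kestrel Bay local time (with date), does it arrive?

Convert departure to UTC: 08:40 − 10:00 = 22:40 UTC on May 27.
Add 15 hours 10 minutes travel time → 13:50 UTC (May 28).
Kestrel Bay is UTC+9:30, so local arrival = 13:50 + 9:30 = 23:20 on May 28.

23:20 on May 28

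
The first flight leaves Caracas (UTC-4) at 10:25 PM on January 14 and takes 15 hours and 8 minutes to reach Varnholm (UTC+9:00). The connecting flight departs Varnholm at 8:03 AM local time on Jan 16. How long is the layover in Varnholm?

Convert departure to UTC: 10:25 PM + 4:00 = 2:25 AM UTC on Jan 15.
Add 15 hours 8 minutes flight time → 5:33 PM UTC.
Varnholm is UTC+9:00, so local arrival = 5:33 PM + 9:00 = 2:33 AM on Jan 16.
Layover = 8:03 AM − 2:33 AM = 5 hours 30 minutes.

5 hours 30 minutes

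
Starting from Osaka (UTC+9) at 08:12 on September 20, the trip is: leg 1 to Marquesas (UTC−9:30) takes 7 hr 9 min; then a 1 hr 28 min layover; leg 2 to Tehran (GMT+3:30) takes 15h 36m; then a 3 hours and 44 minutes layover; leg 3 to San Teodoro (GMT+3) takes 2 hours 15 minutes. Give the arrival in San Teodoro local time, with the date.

Convert departure to UTC: 08:12 − 9:00 = 23:12 UTC on Sep 19.
Add 7 hours 9 minutes leg 1 → 06:21 UTC (Sep 20).
Add 1 hour and 28 minutes layover in Marquesas → 07:49 UTC.
Add 15 hours and 36 minutes leg 2 → 23:25 UTC.
Add 3 hours 44 minutes layover in Tehran → 03:09 UTC (Sep 21).
Add 2 hours and 15 minutes leg 3 → 05:24 UTC.
San Teodoro is UTC+3:00, so local arrival = 05:24 + 3:00 = 08:24 on Sep 21.

08:24 on September 21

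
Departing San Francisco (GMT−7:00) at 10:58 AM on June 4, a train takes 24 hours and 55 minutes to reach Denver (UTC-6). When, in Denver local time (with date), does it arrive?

12:53 PM on June 5

Convert departure to UTC: 10:58 AM + 7:00 = 5:58 PM UTC on Jun 4.
Add 24 hours and 55 minutes travel time → 6:53 PM UTC (Jun 5).
Denver is UTC−6:00, so local arrival = 6:53 PM − 6:00 = 12:53 PM on Jun 5.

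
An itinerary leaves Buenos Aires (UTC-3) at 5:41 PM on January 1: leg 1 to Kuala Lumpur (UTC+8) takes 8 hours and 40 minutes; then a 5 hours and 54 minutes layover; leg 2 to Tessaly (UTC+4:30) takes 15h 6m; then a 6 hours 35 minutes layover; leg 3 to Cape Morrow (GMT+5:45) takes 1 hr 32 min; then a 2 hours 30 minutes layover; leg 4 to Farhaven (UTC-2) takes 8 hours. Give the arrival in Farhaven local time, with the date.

6:58 PM on January 3

Convert departure to UTC: 5:41 PM + 3:00 = 8:41 PM UTC on Jan 1.
Add 8 hours 40 minutes leg 1 → 5:21 AM UTC (Jan 2).
Add 5 hours and 54 minutes layover in Kuala Lumpur → 11:15 AM UTC.
Add 15 hours 6 minutes leg 2 → 2:21 AM UTC (Jan 3).
Add 6 hours 35 minutes layover in Tessaly → 8:56 AM UTC.
Add 1 hour 32 minutes leg 3 → 10:28 AM UTC.
Add 2 hours and 30 minutes layover in Cape Morrow → 12:58 PM UTC.
Add 8 hours leg 4 → 8:58 PM UTC.
Farhaven is UTC−2:00, so local arrival = 8:58 PM − 2:00 = 6:58 PM on Jan 3.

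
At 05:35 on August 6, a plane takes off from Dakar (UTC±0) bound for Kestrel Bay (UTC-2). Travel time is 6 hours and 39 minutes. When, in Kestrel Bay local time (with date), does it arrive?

10:14 on August 6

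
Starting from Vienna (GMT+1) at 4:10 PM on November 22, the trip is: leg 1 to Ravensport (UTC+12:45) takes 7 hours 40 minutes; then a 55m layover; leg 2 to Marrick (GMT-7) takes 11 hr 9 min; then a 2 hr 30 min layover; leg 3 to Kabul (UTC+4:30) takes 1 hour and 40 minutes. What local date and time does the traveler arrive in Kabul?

7:34 PM on Nov 23

Convert departure to UTC: 4:10 PM − 1:00 = 3:10 PM UTC on Nov 22.
Add 7 hours and 40 minutes leg 1 → 10:50 PM UTC.
Add 55 minutes layover in Ravensport → 11:45 PM UTC.
Add 11 hours 9 minutes leg 2 → 10:54 AM UTC (Nov 23).
Add 2 hours 30 minutes layover in Marrick → 1:24 PM UTC.
Add 1 hour and 40 minutes leg 3 → 3:04 PM UTC.
Kabul is UTC+4:30, so local arrival = 3:04 PM + 4:30 = 7:34 PM on Nov 23.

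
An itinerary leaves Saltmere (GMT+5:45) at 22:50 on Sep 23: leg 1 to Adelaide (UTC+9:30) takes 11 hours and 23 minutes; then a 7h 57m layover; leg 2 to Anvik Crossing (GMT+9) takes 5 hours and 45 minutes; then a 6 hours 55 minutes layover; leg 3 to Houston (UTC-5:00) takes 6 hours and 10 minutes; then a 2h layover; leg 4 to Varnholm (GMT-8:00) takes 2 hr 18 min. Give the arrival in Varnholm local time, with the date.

03:33 on Sep 25

Convert departure to UTC: 22:50 − 5:45 = 17:05 UTC on Sep 23.
Add 11 hours and 23 minutes leg 1 → 04:28 UTC (Sep 24).
Add 7 hours and 57 minutes layover in Adelaide → 12:25 UTC.
Add 5 hours 45 minutes leg 2 → 18:10 UTC.
Add 6 hours and 55 minutes layover in Anvik Crossing → 01:05 UTC (Sep 25).
Add 6 hours and 10 minutes leg 3 → 07:15 UTC.
Add 2 hours layover in Houston → 09:15 UTC.
Add 2 hours and 18 minutes leg 4 → 11:33 UTC.
Varnholm is UTC−8:00, so local arrival = 11:33 − 8:00 = 03:33 on Sep 25.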